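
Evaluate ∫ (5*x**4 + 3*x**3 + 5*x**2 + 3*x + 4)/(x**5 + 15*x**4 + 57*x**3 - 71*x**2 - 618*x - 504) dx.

Factor the denominator: (x - 3)*(x + 1)*(x + 4)*(x + 6)*(x + 7).
Partial-fraction decomposition: 2801/(45*(x + 7)) - 2999/(45*(x + 6)) + 580/(63*(x + 4)) - 1/(45*(x + 1)) + 68/(315*(x - 3)).
Integrate each term: A/(x−a) contributes A·log|x−a|.

68*log(x - 3)/315 - log(x + 1)/45 + 580*log(x + 4)/63 - 2999*log(x + 6)/45 + 2801*log(x + 7)/45 + C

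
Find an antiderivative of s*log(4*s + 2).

s**2*log(4*s + 2)/2 - s**2/4 + s/4 - log(2*s + 1)/8 + C

Use integration by parts with u = log(4*s + 2), dv = s ds.
Then du = 4/(4*s + 2) ds and v = s**2/2.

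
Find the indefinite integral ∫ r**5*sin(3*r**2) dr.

Let u = r², du = 2r dr; rewrite as (1/2)∫ u^2·sin(3u) du.
Now integrate by parts 2 times.

-r**4*cos(3*r**2)/6 + r**2*sin(3*r**2)/9 + cos(3*r**2)/27 + C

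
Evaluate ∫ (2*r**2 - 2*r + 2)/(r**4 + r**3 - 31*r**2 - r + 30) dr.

7*log(r - 5)/44 - log(r - 1)/28 + log(r + 1)/10 - 86*log(r + 6)/385 + C

Factor the denominator: (r - 5)*(r - 1)*(r + 1)*(r + 6).
Partial-fraction decomposition: -86/(385*(r + 6)) + 1/(10*(r + 1)) - 1/(28*(r - 1)) + 7/(44*(r - 5)).
Integrate each term: A/(r−a) contributes A·log|r−a|.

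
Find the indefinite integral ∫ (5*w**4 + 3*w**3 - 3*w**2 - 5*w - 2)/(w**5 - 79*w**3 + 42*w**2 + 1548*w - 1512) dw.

Factor the denominator: (w - 6)**2*(w - 1)*(w + 6)*(w + 7).
Partial-fraction decomposition: 5431/(676*(w + 7)) - 719/(126*(w + 6)) - 1/(700*(w - 1)) + 203339/(76050*(w - 6)) + 1747/(195*(w - 6)**2).
Integrate each term; A/(w−a) gives A·log|w−a|; A/(w−a)² gives −A/(w−a).

203339*log(w - 6)/76050 - log(w - 1)/700 - 719*log(w + 6)/126 + 5431*log(w + 7)/676 - 1747/(195*w - 1170) + C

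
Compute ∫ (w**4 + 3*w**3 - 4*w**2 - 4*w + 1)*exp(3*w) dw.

Use integration by parts with u = w**4 + 3*w**3 - 4*w**2 - 4*w + 1, dv = exp(3*w) dw, so v = exp(3*w)/3.
Apply parts 4 times (tabular method): alternate signs, differentiate u down to 0, integrate dv up.

(27*w**4 + 45*w**3 - 153*w**2 - 6*w + 29)*exp(3*w)/81 + C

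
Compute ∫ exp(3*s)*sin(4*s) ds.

Let I denote the integral. Integrate by parts with u = sin(4*s), dv = exp(3*s) ds, so v = exp(3*s)/3: I = exp(3*s)*sin(4*s)/3 − (4/3)·∫ exp(3*s)*cos(4*s) ds.
Apply parts again with u = cos(4*s), dv = exp(3*s) ds: ∫ exp(3*s)*cos(4*s) ds = exp(3*s)*cos(4*s)/3 + (4/3)·I. Substituting back brings back I: I = exp(3*s)*sin(4*s)/3 - 4*exp(3*s)*cos(4*s)/9 − (16/9)·I.
Solving for I: (1 + 16/9)·I equals the remaining terms, so I = (9/25)·(exp(3*s)*sin(4*s)/3 - 4*exp(3*s)*cos(4*s)/9).

3*exp(3*s)*sin(4*s)/25 - 4*exp(3*s)*cos(4*s)/25 + C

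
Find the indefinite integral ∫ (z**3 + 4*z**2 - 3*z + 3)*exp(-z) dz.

(-z**3 - 7*z**2 - 11*z - 14)*exp(-z) + C

Use integration by parts with u = z**3 + 4*z**2 - 3*z + 3, dv = exp(-z) dz, so v = -exp(-z).
Apply parts 3 times (tabular method): alternate signs, differentiate u down to 0, integrate dv up.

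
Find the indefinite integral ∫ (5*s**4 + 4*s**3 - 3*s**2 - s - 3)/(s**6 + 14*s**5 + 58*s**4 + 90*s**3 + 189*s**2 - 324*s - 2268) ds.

Factor the denominator: (s - 2)*(s + 3)*(s + 6)*(s + 7)*(s**2 + 9).
Partial-fraction decomposition: (5119*s - 11589)/(33930*(s**2 + 9)) - 5245/(1044*(s + 7)) + 1837/(360*(s + 6)) - 1/(4*(s + 3)) + 19/(936*(s - 2)).
Integrate each term; A/(s−a) gives A·log|s−a|; the (Bs+D)/(s²+p²) term gives a log and an atan.

19*log(s - 2)/936 - log(s + 3)/4 + 1837*log(s + 6)/360 - 5245*log(s + 7)/1044 + 5119*log(s**2 + 9)/67860 - 3863*atan(s/3)/33930 + C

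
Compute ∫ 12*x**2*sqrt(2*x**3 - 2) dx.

4*(2*x**3 - 2)**(3/2)/3 + C

Let u = 2*x**3 - 2, so du = (6*x**2) dx.
Rewriting, the integral becomes 2·∫ √u du = 2·(2/3)u^(3/2).
Substituting back, u = 2*x**3 - 2.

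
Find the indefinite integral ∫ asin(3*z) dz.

z*asin(3*z) + sqrt(-9*z**2 + 1)/3 + C

Use integration by parts with u = arcsin(3*z), dv = dz.
Then du = 3/sqrt(-9*z**2 + 1) dz.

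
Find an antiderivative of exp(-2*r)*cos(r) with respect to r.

exp(-2*r)*sin(r)/5 - 2*exp(-2*r)*cos(r)/5 + C

Let I denote the integral. Integrate by parts with u = cos(r), dv = exp(-2*r) dr, so v = -exp(-2*r)/2: I = -exp(-2*r)*cos(r)/2 − (1/2)·∫ exp(-2*r)*sin(r) dr.
Apply parts again with u = sin(r), dv = exp(-2*r) dr: ∫ exp(-2*r)*sin(r) dr = -exp(-2*r)*sin(r)/2 + (1/2)·I. Substituting back brings back I: I = exp(-2*r)*sin(r)/4 - exp(-2*r)*cos(r)/2 − (1/4)·I.
Solving for I: (1 + 1/4)·I equals the remaining terms, so I = (4/5)·(exp(-2*r)*sin(r)/4 - exp(-2*r)*cos(r)/2).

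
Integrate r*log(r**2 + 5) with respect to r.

Let u = r**2 + 5, so du = (2*r) dr.
The integral becomes (1/2)·∫ log(u) du; integrate by parts with u′=log(u), dv′=du.

r**2*log(r**2 + 5)/2 - r**2/2 + 5*log(r**2 + 5)/2 + C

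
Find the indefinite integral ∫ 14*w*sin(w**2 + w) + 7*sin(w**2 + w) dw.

Let u = w**2 + w, so du = (2*w + 1) dw.
Rewriting, the integral becomes 7·∫ sin(u) du = 7·-cos(u).
Substituting back, u = w**2 + w.

-7*cos(w**2 + w) + C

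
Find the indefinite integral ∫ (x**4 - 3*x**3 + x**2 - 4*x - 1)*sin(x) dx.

-x**4*cos(x) + 4*x**3*sin(x) + 3*x**3*cos(x) - 9*x**2*sin(x) + 11*x**2*cos(x) - 22*x*sin(x) - 14*x*cos(x) + 14*sin(x) - 21*cos(x) + C

Use integration by parts with u = x**4 - 3*x**3 + x**2 - 4*x - 1, dv = sin(x) dx, so v = -cos(x).
Apply parts 4 times (tabular method): alternate signs, differentiate u down to 0, integrate dv up.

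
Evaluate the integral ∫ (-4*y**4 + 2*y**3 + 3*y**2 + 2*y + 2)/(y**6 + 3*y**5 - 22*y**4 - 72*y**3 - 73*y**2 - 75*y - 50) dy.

-103*log(y - 5)/520 + log(y + 1)/16 - 2*log(y + 2)/3 + 2683*log(y + 5)/3120 - 3*log(y**2 + 1)/104 + atan(y)/52 + C

Factor the denominator: (y - 5)*(y + 1)*(y + 2)*(y + 5)*(y**2 + 1).
Partial-fraction decomposition: -(3*y - 1)/(52*(y**2 + 1)) + 2683/(3120*(y + 5)) - 2/(3*(y + 2)) + 1/(16*(y + 1)) - 103/(520*(y - 5)).
Integrate each term; A/(y−a) gives A·log|y−a|; the (By+D)/(y²+p²) term gives a log and an atan.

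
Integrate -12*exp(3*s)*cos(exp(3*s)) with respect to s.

Let u = exp(3*s), so du = (3*exp(3*s)) ds.
Rewriting, the integral becomes -4·∫ cos(u) du = -4·sin(u).
Substituting back, u = exp(3*s).

-4*sin(exp(3*s)) + C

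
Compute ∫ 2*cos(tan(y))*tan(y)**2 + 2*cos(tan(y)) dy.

2*sin(tan(y)) + C

Let u = tan(y), so du = (tan(y)**2 + 1) dy.
Rewriting, the integral becomes 2·∫ cos(u) du = 2·sin(u).
Substituting back, u = tan(y).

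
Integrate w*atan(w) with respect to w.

Use integration by parts with u = arctan(w), dv = w dw.
Then du = 1/(w**2 + 1) dw.

w**2*atan(w)/2 - w/2 + atan(w)/2 + C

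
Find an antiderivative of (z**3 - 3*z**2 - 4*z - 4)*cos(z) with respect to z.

Use integration by parts with u = z**3 - 3*z**2 - 4*z - 4, dv = cos(z) dz, so v = sin(z).
Apply parts 3 times (tabular method): alternate signs, differentiate u down to 0, integrate dv up.

z**3*sin(z) - 3*z**2*sin(z) + 3*z**2*cos(z) - 10*z*sin(z) - 6*z*cos(z) + 2*sin(z) - 10*cos(z) + C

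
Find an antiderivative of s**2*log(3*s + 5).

s**3*log(3*s + 5)/3 - s**3/9 + 5*s**2/18 - 25*s/27 + 125*log(3*s + 5)/81 + C

Use integration by parts with u = log(3*s + 5), dv = s**2 ds.
Then du = 3/(3*s + 5) ds and v = s**3/3.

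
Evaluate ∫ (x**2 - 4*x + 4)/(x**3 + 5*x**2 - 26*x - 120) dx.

Factor the denominator: (x - 5)*(x + 4)*(x + 6).
Partial-fraction decomposition: 32/(11*(x + 6)) - 2/(x + 4) + 1/(11*(x - 5)).
Integrate each term: A/(x−a) contributes A·log|x−a|.

log(x - 5)/11 - 2*log(x + 4) + 32*log(x + 6)/11 + C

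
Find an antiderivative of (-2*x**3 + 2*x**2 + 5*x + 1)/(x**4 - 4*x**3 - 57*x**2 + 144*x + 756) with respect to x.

Factor the denominator: (x - 7)*(x - 6)*(x + 3)*(x + 6).
Partial-fraction decomposition: -475/(468*(x + 6)) + 29/(135*(x + 3)) + 329/(108*(x - 6)) - 276/(65*(x - 7)).
Integrate each term: A/(x−a) contributes A·log|x−a|.

-276*log(x - 7)/65 + 329*log(x - 6)/108 + 29*log(x + 3)/135 - 475*log(x + 6)/468 + C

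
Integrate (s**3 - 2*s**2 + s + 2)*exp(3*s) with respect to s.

(s**3 - 3*s**2 + 3*s + 1)*exp(3*s)/3 + C

Use integration by parts with u = s**3 - 2*s**2 + s + 2, dv = exp(3*s) ds, so v = exp(3*s)/3.
Apply parts 3 times (tabular method): alternate signs, differentiate u down to 0, integrate dv up.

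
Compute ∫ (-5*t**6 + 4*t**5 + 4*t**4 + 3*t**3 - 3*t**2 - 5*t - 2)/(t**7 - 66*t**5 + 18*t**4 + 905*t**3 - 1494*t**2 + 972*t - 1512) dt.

-63821*log(t - 7)/21125 + 289*log(t - 3)/405 - 2*log(t - 2)/25 - 48934841*log(t + 6)/18740241 - 107*log(t**2 + 1)/171125 - 973*atan(t)/171125 - 32491/(4329*t + 25974) + C

Factor the denominator: (t - 7)*(t - 3)*(t - 2)*(t + 6)**2*(t**2 + 1).
Partial-fraction decomposition: -(214*t + 973)/(171125*(t**2 + 1)) - 48934841/(18740241*(t + 6)) + 32491/(4329*(t + 6)**2) - 2/(25*(t - 2)) + 289/(405*(t - 3)) - 63821/(21125*(t - 7)).
Integrate each term; A/(t−a) gives A·log|t−a|; the (Bt+D)/(t²+p²) term gives a log and an atan.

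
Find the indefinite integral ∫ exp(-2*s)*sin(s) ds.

-2*exp(-2*s)*sin(s)/5 - exp(-2*s)*cos(s)/5 + C

Let I denote the integral. Integrate by parts with u = sin(s), dv = exp(-2*s) ds, so v = -exp(-2*s)/2: I = -exp(-2*s)*sin(s)/2 + (1/2)·∫ exp(-2*s)*cos(s) ds.
Apply parts again with u = cos(s), dv = exp(-2*s) ds: ∫ exp(-2*s)*cos(s) ds = -exp(-2*s)*cos(s)/2 − (1/2)·I. Substituting back brings back I: I = -exp(-2*s)*sin(s)/2 - exp(-2*s)*cos(s)/4 − (1/4)·I.
Solving for I: (1 + 1/4)·I equals the remaining terms, so I = (4/5)·(-exp(-2*s)*sin(s)/2 - exp(-2*s)*cos(s)/4).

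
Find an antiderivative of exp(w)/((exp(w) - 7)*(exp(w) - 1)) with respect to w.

Let u = e^w, du = e^w dw.
The integral becomes ∫ du/((u-1)(u-7)); decompose into partial fractions.

log(exp(w) - 7)/6 - log(exp(w) - 1)/6 + C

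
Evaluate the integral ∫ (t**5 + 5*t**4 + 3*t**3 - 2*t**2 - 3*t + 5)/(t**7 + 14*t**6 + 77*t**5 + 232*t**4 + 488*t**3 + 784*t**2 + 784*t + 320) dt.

Factor the denominator: (t + 1)*(t + 2)**2*(t + 4)*(t + 5)*(t**2 + 4).
Partial-fraction decomposition: (88*t - 469)/(2320*(t**2 + 4)) - 45/(116*(t + 5)) - 49/(240*(t + 4)) + 7/(16*(t + 2)) - 9/(16*(t + 2)**2) + 7/(60*(t + 1)).
Integrate each term; A/(t−a) gives A·log|t−a|; the (Bt+D)/(t²+p²) term gives a log and an atan.

7*log(t + 1)/60 + 7*log(t + 2)/16 - 49*log(t + 4)/240 - 45*log(t + 5)/116 + 11*log(t**2 + 4)/580 - 469*atan(t/2)/4640 + 9/(16*t + 32) + C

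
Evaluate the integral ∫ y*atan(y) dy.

y**2*atan(y)/2 - y/2 + atan(y)/2 + C

Use integration by parts with u = arctan(y), dv = y dy.
Then du = 1/(y**2 + 1) dy.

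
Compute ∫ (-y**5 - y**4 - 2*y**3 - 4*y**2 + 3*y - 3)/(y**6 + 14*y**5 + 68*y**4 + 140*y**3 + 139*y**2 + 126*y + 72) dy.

Factor the denominator: (y + 1)*(y + 3)*(y + 4)*(y + 6)*(y**2 + 1).
Partial-fraction decomposition: 2*(3*y + 56)/(3145*(y**2 + 1)) - 2249/(370*(y + 6)) + 817/(102*(y + 4)) - 14/(5*(y + 3)) - 2/(15*(y + 1)).
Integrate each term; A/(y−a) gives A·log|y−a|; the (By+D)/(y²+p²) term gives a log and an atan.

-2*log(y + 1)/15 - 14*log(y + 3)/5 + 817*log(y + 4)/102 - 2249*log(y + 6)/370 + 3*log(y**2 + 1)/3145 + 112*atan(y)/3145 + C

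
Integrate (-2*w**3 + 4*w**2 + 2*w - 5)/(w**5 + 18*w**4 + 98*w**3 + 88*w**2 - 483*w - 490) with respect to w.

Factor the denominator: (w - 2)*(w + 1)*(w + 5)*(w + 7)**2.
Partial-fraction decomposition: -2909/(972*(w + 7)) - 863/(108*(w + 7)**2) + 335/(112*(w + 5)) + 1/(432*(w + 1)) - 1/(1701*(w - 2)).
Integrate each term; A/(w−a) gives A·log|w−a|; A/(w−a)² gives −A/(w−a).

-log(w - 2)/1701 + log(w + 1)/432 + 335*log(w + 5)/112 - 2909*log(w + 7)/972 + 863/(108*w + 756) + C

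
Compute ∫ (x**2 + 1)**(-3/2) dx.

x/sqrt(x**2 + 1) + C

Substitute x = tan(θ), so dx = sec(θ)^2 dθ and the radical becomes sqrt(x**2 + 1) = sec(θ) by the Pythagorean identity.
Integrate the resulting trig expression in θ, then back-substitute tan(θ) = x, sec(θ) = sqrt(x**2 + 1) (absorbing any constant into C).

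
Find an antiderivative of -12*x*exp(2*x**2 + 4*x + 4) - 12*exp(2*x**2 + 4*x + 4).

Let u = 2*x**2 + 4*x + 4, so du = (4*x + 4) dx.
Rewriting, the integral becomes -3·∫ e^u du = -3·e^u.
Substituting back, u = 2*x**2 + 4*x + 4.

-3*exp(2*x**2 + 4*x + 4) + C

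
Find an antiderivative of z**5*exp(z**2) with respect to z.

(z**4 - 2*z**2 + 2)*exp(z**2)/2 + C

Let u = z², du = 2z dz; rewrite as (1/2)∫ u^2·exp(1u) du.
Now integrate by parts 2 times.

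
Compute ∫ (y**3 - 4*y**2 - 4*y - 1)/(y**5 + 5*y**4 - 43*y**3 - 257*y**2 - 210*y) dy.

Factor the denominator: y*(y - 7)*(y + 1)*(y + 5)*(y + 6).
Partial-fraction decomposition: -337/(390*(y + 6)) + 103/(120*(y + 5)) - 1/(80*(y + 1)) + 59/(4368*(y - 7)) + 1/(210*y).
Integrate each term: A/(y−a) contributes A·log|y−a|.

log(y)/210 + 59*log(y - 7)/4368 - log(y + 1)/80 + 103*log(y + 5)/120 - 337*log(y + 6)/390 + C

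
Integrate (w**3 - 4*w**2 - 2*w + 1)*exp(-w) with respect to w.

(-w**3 + w**2 + 4*w + 3)*exp(-w) + C

Use integration by parts with u = w**3 - 4*w**2 - 2*w + 1, dv = exp(-w) dw, so v = -exp(-w).
Apply parts 3 times (tabular method): alternate signs, differentiate u down to 0, integrate dv up.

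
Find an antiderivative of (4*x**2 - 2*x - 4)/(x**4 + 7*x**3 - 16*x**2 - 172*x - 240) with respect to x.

Factor the denominator: (x - 5)*(x + 2)*(x + 4)*(x + 6).
Partial-fraction decomposition: -19/(11*(x + 6)) + 17/(9*(x + 4)) - 2/(7*(x + 2)) + 86/(693*(x - 5)).
Integrate each term: A/(x−a) contributes A·log|x−a|.

86*log(x - 5)/693 - 2*log(x + 2)/7 + 17*log(x + 4)/9 - 19*log(x + 6)/11 + C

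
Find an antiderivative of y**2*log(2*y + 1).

Use integration by parts with u = log(2*y + 1), dv = y**2 dy.
Then du = 2/(2*y + 1) dy and v = y**3/3.

y**3*log(2*y + 1)/3 - y**3/9 + y**2/12 - y/12 + log(2*y + 1)/24 + C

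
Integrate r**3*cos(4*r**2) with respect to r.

Let u = r², du = 2r dr; rewrite as (1/2)∫ u^1·cos(4u) du.
Now integrate by parts 1 time.

r**2*sin(4*r**2)/8 + cos(4*r**2)/32 + C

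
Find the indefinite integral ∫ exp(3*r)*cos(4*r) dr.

4*exp(3*r)*sin(4*r)/25 + 3*exp(3*r)*cos(4*r)/25 + C

Let I denote the integral. Integrate by parts with u = cos(4*r), dv = exp(3*r) dr, so v = exp(3*r)/3: I = exp(3*r)*cos(4*r)/3 + (4/3)·∫ exp(3*r)*sin(4*r) dr.
Apply parts again with u = sin(4*r), dv = exp(3*r) dr: ∫ exp(3*r)*sin(4*r) dr = exp(3*r)*sin(4*r)/3 − (4/3)·I. Substituting back brings back I: I = 4*exp(3*r)*sin(4*r)/9 + exp(3*r)*cos(4*r)/3 − (16/9)·I.
Solving for I: (1 + 16/9)·I equals the remaining terms, so I = (9/25)·(4*exp(3*r)*sin(4*r)/9 + exp(3*r)*cos(4*r)/3).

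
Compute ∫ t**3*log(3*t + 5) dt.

t**4*log(3*t + 5)/4 - t**4/16 + 5*t**3/36 - 25*t**2/72 + 125*t/108 - 625*log(3*t + 5)/324 + C

Use integration by parts with u = log(3*t + 5), dv = t**3 dt.
Then du = 3/(3*t + 5) dt and v = t**4/4.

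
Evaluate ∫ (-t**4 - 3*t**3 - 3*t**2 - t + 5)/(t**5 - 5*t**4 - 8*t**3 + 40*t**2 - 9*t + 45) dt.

Factor the denominator: (t - 5)*(t - 3)*(t + 3)*(t**2 + 1).
Partial-fraction decomposition: (17*t + 33)/(260*(t**2 + 1)) - 19/(480*(t + 3)) + 187/(120*(t - 3)) - 1075/(416*(t - 5)).
Integrate each term; A/(t−a) gives A·log|t−a|; the (Bt+D)/(t²+p²) term gives a log and an atan.

-1075*log(t - 5)/416 + 187*log(t - 3)/120 - 19*log(t + 3)/480 + 17*log(t**2 + 1)/520 + 33*atan(t)/260 + C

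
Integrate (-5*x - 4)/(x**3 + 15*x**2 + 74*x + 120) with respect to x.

8*log(x + 4) - 21*log(x + 5) + 13*log(x + 6) + C

Factor the denominator: (x + 4)*(x + 5)*(x + 6).
Partial-fraction decomposition: 13/(x + 6) - 21/(x + 5) + 8/(x + 4).
Integrate each term: A/(x−a) contributes A·log|x−a|.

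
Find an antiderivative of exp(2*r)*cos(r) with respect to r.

Let I denote the integral. Integrate by parts with u = cos(r), dv = exp(2*r) dr, so v = exp(2*r)/2: I = exp(2*r)*cos(r)/2 + (1/2)·∫ exp(2*r)*sin(r) dr.
Apply parts again with u = sin(r), dv = exp(2*r) dr: ∫ exp(2*r)*sin(r) dr = exp(2*r)*sin(r)/2 − (1/2)·I. Substituting back brings back I: I = exp(2*r)*sin(r)/4 + exp(2*r)*cos(r)/2 − (1/4)·I.
Solving for I: (1 + 1/4)·I equals the remaining terms, so I = (4/5)·(exp(2*r)*sin(r)/4 + exp(2*r)*cos(r)/2).

exp(2*r)*sin(r)/5 + 2*exp(2*r)*cos(r)/5 + C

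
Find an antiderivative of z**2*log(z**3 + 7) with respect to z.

Let u = z**3 + 7, so du = (3*z**2) dz.
The integral becomes (1/3)·∫ log(u) du; integrate by parts with u′=log(u), dv′=du.

z**3*log(z**3 + 7)/3 - z**3/3 + 7*log(z**3 + 7)/3 + C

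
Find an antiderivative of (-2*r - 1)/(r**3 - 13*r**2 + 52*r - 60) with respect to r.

Factor the denominator: (r - 6)*(r - 5)*(r - 2).
Partial-fraction decomposition: -5/(12*(r - 2)) + 11/(3*(r - 5)) - 13/(4*(r - 6)).
Integrate each term: A/(r−a) contributes A·log|r−a|.

-13*log(r - 6)/4 + 11*log(r - 5)/3 - 5*log(r - 2)/12 + C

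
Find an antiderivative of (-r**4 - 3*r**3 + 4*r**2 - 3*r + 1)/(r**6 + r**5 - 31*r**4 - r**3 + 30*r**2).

Factor the denominator: r**2*(r - 5)*(r - 1)*(r + 1)*(r + 6).
Partial-fraction decomposition: 97/(2772*(r + 6)) + 1/(6*(r + 1)) + 1/(28*(r - 1)) - 457/(3300*(r - 5)) - 89/(900*r) + 1/(30*r**2).
Integrate each term; A/(r−a) gives A·log|r−a|; A/(r−a)² gives −A/(r−a).

-89*log(r)/900 - 457*log(r - 5)/3300 + log(r - 1)/28 + log(r + 1)/6 + 97*log(r + 6)/2772 - 1/(30*r) + C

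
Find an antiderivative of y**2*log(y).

Use integration by parts with u = log(y), dv = y**2 dy.
Then du = 1/y dy and v = y**3/3.

y**3*log(y)/3 - y**3/9 + C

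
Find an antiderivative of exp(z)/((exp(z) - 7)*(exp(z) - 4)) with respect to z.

Let u = e^z, du = e^z dz.
The integral becomes ∫ du/((u-7)(u-4)); decompose into partial fractions.

log(exp(z) - 7)/3 - log(exp(z) - 4)/3 + C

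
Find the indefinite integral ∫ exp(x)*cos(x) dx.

exp(x)*sin(x)/2 + exp(x)*cos(x)/2 + C

Let I denote the integral. Integrate by parts with u = cos(x), dv = exp(x) dx, so v = exp(x): I = exp(x)*cos(x) + ∫ exp(x)*sin(x) dx.
Apply parts again with u = sin(x), dv = exp(x) dx: ∫ exp(x)*sin(x) dx = exp(x)*sin(x) − I. Substituting back brings back I: I = exp(x)*sin(x) + exp(x)*cos(x) − I.
Solving for I: (1 + 1)·I equals the remaining terms, so I = (1/2)·(exp(x)*sin(x) + exp(x)*cos(x)).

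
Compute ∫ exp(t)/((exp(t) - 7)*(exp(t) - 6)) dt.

log(exp(t) - 7) - log(exp(t) - 6) + C

Let u = e^t, du = e^t dt.
The integral becomes ∫ du/((u-7)(u-6)); decompose into partial fractions.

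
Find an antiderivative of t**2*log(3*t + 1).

t**3*log(3*t + 1)/3 - t**3/9 + t**2/18 - t/27 + log(3*t + 1)/81 + C

Use integration by parts with u = log(3*t + 1), dv = t**2 dt.
Then du = 3/(3*t + 1) dt and v = t**3/3.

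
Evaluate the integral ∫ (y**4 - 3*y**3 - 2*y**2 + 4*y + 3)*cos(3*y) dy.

Use integration by parts with u = y**4 - 3*y**3 - 2*y**2 + 4*y + 3, dv = cos(3*y) dy, so v = sin(3*y)/3.
Apply parts 4 times (tabular method): alternate signs, differentiate u down to 0, integrate dv up.

y**4*sin(3*y)/3 - y**3*sin(3*y) + 4*y**3*cos(3*y)/9 - 10*y**2*sin(3*y)/9 - y**2*cos(3*y) + 2*y*sin(3*y) - 20*y*cos(3*y)/27 + 101*sin(3*y)/81 + 2*cos(3*y)/3 + C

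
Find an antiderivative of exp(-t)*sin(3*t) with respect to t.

Let I denote the integral. Integrate by parts with u = sin(3*t), dv = exp(-t) dt, so v = -exp(-t): I = -exp(-t)*sin(3*t) + 3·∫ exp(-t)*cos(3*t) dt.
Apply parts again with u = cos(3*t), dv = exp(-t) dt: ∫ exp(-t)*cos(3*t) dt = -exp(-t)*cos(3*t) − 3·I. Substituting back brings back I: I = -exp(-t)*sin(3*t) - 3*exp(-t)*cos(3*t) − 9·I.
Solving for I: (1 + 9)·I equals the remaining terms, so I = (1/10)·(-exp(-t)*sin(3*t) - 3*exp(-t)*cos(3*t)).

-exp(-t)*sin(3*t)/10 - 3*exp(-t)*cos(3*t)/10 + C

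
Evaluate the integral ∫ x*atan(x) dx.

Use integration by parts with u = arctan(x), dv = x dx.
Then du = 1/(x**2 + 1) dx.

x**2*atan(x)/2 - x/2 + atan(x)/2 + C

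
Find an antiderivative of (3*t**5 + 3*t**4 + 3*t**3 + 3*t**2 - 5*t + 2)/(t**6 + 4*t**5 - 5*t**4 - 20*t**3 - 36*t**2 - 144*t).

-log(t)/72 + 1067*log(t - 3)/1638 - 523*log(t + 3)/234 + 1213*log(t + 4)/280 + 69*log(t**2 + 4)/520 - 43*atan(t/2)/260 + C

Factor the denominator: t*(t - 3)*(t + 3)*(t + 4)*(t**2 + 4).
Partial-fraction decomposition: (69*t - 86)/(260*(t**2 + 4)) + 1213/(280*(t + 4)) - 523/(234*(t + 3)) + 1067/(1638*(t - 3)) - 1/(72*t).
Integrate each term; A/(t−a) gives A·log|t−a|; the (Bt+D)/(t²+p²) term gives a log and an atan.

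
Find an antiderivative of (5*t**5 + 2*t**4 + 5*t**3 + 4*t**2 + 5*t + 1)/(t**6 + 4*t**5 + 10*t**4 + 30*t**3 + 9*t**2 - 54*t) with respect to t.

-log(t)/54 + 11*log(t - 1)/60 - 161*log(t + 2)/78 + 583*log(t + 3)/108 + 5269*log(t**2 + 9)/7020 - 7157*atan(t/3)/3510 + C

Factor the denominator: t*(t - 1)*(t + 2)*(t + 3)*(t**2 + 9).
Partial-fraction decomposition: (5269*t - 21471)/(3510*(t**2 + 9)) + 583/(108*(t + 3)) - 161/(78*(t + 2)) + 11/(60*(t - 1)) - 1/(54*t).
Integrate each term; A/(t−a) gives A·log|t−a|; the (Bt+D)/(t²+p²) term gives a log and an atan.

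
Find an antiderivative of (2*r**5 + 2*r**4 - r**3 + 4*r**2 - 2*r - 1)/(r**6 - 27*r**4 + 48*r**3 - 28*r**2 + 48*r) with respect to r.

Factor the denominator: r*(r - 4)*(r - 2)*(r + 6)*(r**2 + 1).
Partial-fraction decomposition: (173*r - 39)/(3145*(r**2 + 1)) + 12589/(17760*(r + 6)) - 99/(160*(r - 2)) + 2551/(1360*(r - 4)) - 1/(48*r).
Integrate each term; A/(r−a) gives A·log|r−a|; the (Br+D)/(r²+p²) term gives a log and an atan.

-log(r)/48 + 2551*log(r - 4)/1360 - 99*log(r - 2)/160 + 12589*log(r + 6)/17760 + 173*log(r**2 + 1)/6290 - 39*atan(r)/3145 + C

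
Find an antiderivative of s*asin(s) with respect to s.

Use integration by parts with u = arcsin(s), dv = s ds.
Then du = 1/sqrt(-s**2 + 1) ds.

s**2*asin(s)/2 + s*sqrt(-s**2 + 1)/4 - asin(s)/4 + C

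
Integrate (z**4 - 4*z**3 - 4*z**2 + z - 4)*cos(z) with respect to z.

Use integration by parts with u = z**4 - 4*z**3 - 4*z**2 + z - 4, dv = cos(z) dz, so v = sin(z).
Apply parts 4 times (tabular method): alternate signs, differentiate u down to 0, integrate dv up.

z**4*sin(z) - 4*z**3*sin(z) + 4*z**3*cos(z) - 16*z**2*sin(z) - 12*z**2*cos(z) + 25*z*sin(z) - 32*z*cos(z) + 28*sin(z) + 25*cos(z) + C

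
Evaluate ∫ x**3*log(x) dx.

Use integration by parts with u = log(x), dv = x**3 dx.
Then du = 1/x dx and v = x**4/4.

x**4*log(x)/4 - x**4/16 + C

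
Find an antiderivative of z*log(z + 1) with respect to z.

z**2*log(z + 1)/2 - z**2/4 + z/2 - log(z + 1)/2 + C

Use integration by parts with u = log(z + 1), dv = z dz.
Then du = 1/(z + 1) dz and v = z**2/2.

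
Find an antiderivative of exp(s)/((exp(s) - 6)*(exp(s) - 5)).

log(exp(s) - 6) - log(exp(s) - 5) + C

Let u = e^s, du = e^s ds.
The integral becomes ∫ du/((u-6)(u-5)); decompose into partial fractions.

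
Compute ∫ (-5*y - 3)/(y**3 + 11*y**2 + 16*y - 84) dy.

-13*log(y - 2)/72 - 27*log(y + 6)/8 + 32*log(y + 7)/9 + C

Factor the denominator: (y - 2)*(y + 6)*(y + 7).
Partial-fraction decomposition: 32/(9*(y + 7)) - 27/(8*(y + 6)) - 13/(72*(y - 2)).
Integrate each term: A/(y−a) contributes A·log|y−a|.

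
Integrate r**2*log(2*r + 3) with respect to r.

r**3*log(2*r + 3)/3 - r**3/9 + r**2/4 - 3*r/4 + 9*log(2*r + 3)/8 + C

Use integration by parts with u = log(2*r + 3), dv = r**2 dr.
Then du = 2/(2*r + 3) dr and v = r**3/3.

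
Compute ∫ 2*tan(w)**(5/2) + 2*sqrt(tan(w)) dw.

4*tan(w)**(3/2)/3 + C

Let u = tan(w), so du = (tan(w)**2 + 1) dw.
Rewriting, the integral becomes 2·∫ √u du = 2·(2/3)u^(3/2).
Substituting back, u = tan(w).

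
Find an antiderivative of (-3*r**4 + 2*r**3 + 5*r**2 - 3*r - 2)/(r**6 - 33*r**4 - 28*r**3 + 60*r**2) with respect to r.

Factor the denominator: r**2*(r - 6)*(r - 1)*(r + 2)*(r + 5).
Partial-fraction decomposition: 1987/(4950*(r + 5)) - 5/(36*(r + 2)) + 1/(90*(r - 1)) - 103/(495*(r - 6)) - 59/(900*r) - 1/(30*r**2).
Integrate each term; A/(r−a) gives A·log|r−a|; A/(r−a)² gives −A/(r−a).

-59*log(r)/900 - 103*log(r - 6)/495 + log(r - 1)/90 - 5*log(r + 2)/36 + 1987*log(r + 5)/4950 + 1/(30*r) + C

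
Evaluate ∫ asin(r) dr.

r*asin(r) + sqrt(-r**2 + 1) + C

Use integration by parts with u = arcsin(r), dv = dr.
Then du = 1/sqrt(-r**2 + 1) dr.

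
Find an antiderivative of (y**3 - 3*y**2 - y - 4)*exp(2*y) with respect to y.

Use integration by parts with u = y**3 - 3*y**2 - y - 4, dv = exp(2*y) dy, so v = exp(2*y)/2.
Apply parts 3 times (tabular method): alternate signs, differentiate u down to 0, integrate dv up.

(4*y**3 - 18*y**2 + 14*y - 23)*exp(2*y)/8 + C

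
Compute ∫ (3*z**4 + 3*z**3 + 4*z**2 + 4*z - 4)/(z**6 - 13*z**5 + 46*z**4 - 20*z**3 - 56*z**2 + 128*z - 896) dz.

Factor the denominator: (z - 7)*(z - 4)**2*(z + 2)*(z**2 + 4).
Partial-fraction decomposition: (41*z - 826)/(10600*(z**2 + 4)) - 7/(648*(z + 2)) - 5297/(2700*(z - 4)) - 259/(90*(z - 4)**2) + 8452/(4293*(z - 7)).
Integrate each term; A/(z−a) gives A·log|z−a|; the (Bz+D)/(z²+p²) term gives a log and an atan.

8452*log(z - 7)/4293 - 5297*log(z - 4)/2700 - 7*log(z + 2)/648 + 41*log(z**2 + 4)/21200 - 413*atan(z/2)/10600 + 259/(90*z - 360) + C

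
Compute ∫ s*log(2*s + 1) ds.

s**2*log(2*s + 1)/2 - s**2/4 + s/4 - log(2*s + 1)/8 + C

Use integration by parts with u = log(2*s + 1), dv = s ds.
Then du = 2/(2*s + 1) ds and v = s**2/2.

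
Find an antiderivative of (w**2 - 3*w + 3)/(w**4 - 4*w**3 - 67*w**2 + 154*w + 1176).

Factor the denominator: (w - 7)**2*(w + 4)*(w + 6).
Partial-fraction decomposition: -57/(338*(w + 6)) + 31/(242*(w + 4)) + 829/(20449*(w - 7)) + 31/(143*(w - 7)**2).
Integrate each term; A/(w−a) gives A·log|w−a|; A/(w−a)² gives −A/(w−a).

829*log(w - 7)/20449 + 31*log(w + 4)/242 - 57*log(w + 6)/338 - 31/(143*w - 1001) + C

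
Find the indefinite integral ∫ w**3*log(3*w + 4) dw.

w**4*log(3*w + 4)/4 - w**4/16 + w**3/9 - 2*w**2/9 + 16*w/27 - 64*log(3*w + 4)/81 + C

Use integration by parts with u = log(3*w + 4), dv = w**3 dw.
Then du = 3/(3*w + 4) dw and v = w**4/4.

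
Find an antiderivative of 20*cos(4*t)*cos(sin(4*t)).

5*sin(sin(4*t)) + C

Let u = sin(4*t), so du = (4*cos(4*t)) dt.
Rewriting, the integral becomes 5·∫ cos(u) du = 5·sin(u).
Substituting back, u = sin(4*t).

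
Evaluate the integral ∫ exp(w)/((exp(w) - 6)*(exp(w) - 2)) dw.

Let u = e^w, du = e^w dw.
The integral becomes ∫ du/((u-2)(u-6)); decompose into partial fractions.

log(exp(w) - 6)/4 - log(exp(w) - 2)/4 + C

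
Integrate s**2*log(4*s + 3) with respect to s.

s**3*log(4*s + 3)/3 - s**3/9 + s**2/8 - 3*s/16 + 9*log(4*s + 3)/64 + C

Use integration by parts with u = log(4*s + 3), dv = s**2 ds.
Then du = 4/(4*s + 3) ds and v = s**3/3.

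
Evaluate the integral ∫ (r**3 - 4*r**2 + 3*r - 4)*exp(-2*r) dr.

Use integration by parts with u = r**3 - 4*r**2 + 3*r - 4, dv = exp(-2*r) dr, so v = -exp(-2*r)/2.
Apply parts 3 times (tabular method): alternate signs, differentiate u down to 0, integrate dv up.

(-4*r**3 + 10*r**2 - 2*r + 15)*exp(-2*r)/8 + C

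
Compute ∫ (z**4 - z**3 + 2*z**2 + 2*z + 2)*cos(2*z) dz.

z**4*sin(2*z)/2 - z**3*sin(2*z)/2 + z**3*cos(2*z) - z**2*sin(2*z)/2 - 3*z**2*cos(2*z)/4 + 7*z*sin(2*z)/4 - z*cos(2*z)/2 + 5*sin(2*z)/4 + 7*cos(2*z)/8 + C

Use integration by parts with u = z**4 - z**3 + 2*z**2 + 2*z + 2, dv = cos(2*z) dz, so v = sin(2*z)/2.
Apply parts 4 times (tabular method): alternate signs, differentiate u down to 0, integrate dv up.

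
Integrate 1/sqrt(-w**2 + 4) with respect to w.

asin(w/2) + C

Substitute w = 2·sin(θ), so dw = 2·cos(θ) dθ and the radical becomes sqrt(-w**2 + 4) = 2·cos(θ) by the Pythagorean identity.
Integrate the resulting trig expression in θ, then back-substitute θ = asin(w/2), sin(θ) = w/2, cos(θ) = sqrt(-w**2 + 4)/2 (absorbing any constant into C).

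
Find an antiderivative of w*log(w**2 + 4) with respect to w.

Let u = w**2 + 4, so du = (2*w) dw.
The integral becomes (1/2)·∫ log(u) du; integrate by parts with u′=log(u), dv′=du.

w**2*log(w**2 + 4)/2 - w**2/2 + 2*log(w**2 + 4) + C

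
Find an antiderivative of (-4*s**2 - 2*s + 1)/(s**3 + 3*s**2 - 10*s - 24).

Factor the denominator: (s - 3)*(s + 2)*(s + 4).
Partial-fraction decomposition: -55/(14*(s + 4)) + 11/(10*(s + 2)) - 41/(35*(s - 3)).
Integrate each term: A/(s−a) contributes A·log|s−a|.

-41*log(s - 3)/35 + 11*log(s + 2)/10 - 55*log(s + 4)/14 + C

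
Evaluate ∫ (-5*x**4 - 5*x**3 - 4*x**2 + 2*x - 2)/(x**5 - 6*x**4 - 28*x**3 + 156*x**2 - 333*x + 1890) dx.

Factor the denominator: (x - 7)*(x - 5)*(x + 6)*(x**2 + 9).
Partial-fraction decomposition: -(137*x + 3453)/(2610*(x**2 + 9)) - 5558/(6435*(x + 6)) + 113/(22*(x - 5)) - 3476/(377*(x - 7)).
Integrate each term; A/(x−a) gives A·log|x−a|; the (Bx+D)/(x²+p²) term gives a log and an atan.

-3476*log(x - 7)/377 + 113*log(x - 5)/22 - 5558*log(x + 6)/6435 - 137*log(x**2 + 9)/5220 - 1151*atan(x/3)/2610 + C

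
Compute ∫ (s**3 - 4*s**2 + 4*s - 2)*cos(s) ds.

Use integration by parts with u = s**3 - 4*s**2 + 4*s - 2, dv = cos(s) ds, so v = sin(s).
Apply parts 3 times (tabular method): alternate signs, differentiate u down to 0, integrate dv up.

s**3*sin(s) - 4*s**2*sin(s) + 3*s**2*cos(s) - 2*s*sin(s) - 8*s*cos(s) + 6*sin(s) - 2*cos(s) + C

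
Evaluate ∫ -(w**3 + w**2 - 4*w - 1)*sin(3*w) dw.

Use integration by parts with u = w**3 + w**2 - 4*w - 1, dv = -sin(3*w) dw, so v = cos(3*w)/3.
Apply parts 3 times (tabular method): alternate signs, differentiate u down to 0, integrate dv up.

w**3*cos(3*w)/3 - w**2*sin(3*w)/3 + w**2*cos(3*w)/3 - 2*w*sin(3*w)/9 - 14*w*cos(3*w)/9 + 14*sin(3*w)/27 - 11*cos(3*w)/27 + C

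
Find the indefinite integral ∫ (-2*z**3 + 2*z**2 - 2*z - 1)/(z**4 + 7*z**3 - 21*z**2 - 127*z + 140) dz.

Factor the denominator: (z - 4)*(z - 1)*(z + 5)*(z + 7).
Partial-fraction decomposition: -797/(176*(z + 7)) + 103/(36*(z + 5)) + 1/(48*(z - 1)) - 35/(99*(z - 4)).
Integrate each term: A/(z−a) contributes A·log|z−a|.

-35*log(z - 4)/99 + log(z - 1)/48 + 103*log(z + 5)/36 - 797*log(z + 7)/176 + C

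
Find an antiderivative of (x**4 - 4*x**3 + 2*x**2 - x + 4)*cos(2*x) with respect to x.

Use integration by parts with u = x**4 - 4*x**3 + 2*x**2 - x + 4, dv = cos(2*x) dx, so v = sin(2*x)/2.
Apply parts 4 times (tabular method): alternate signs, differentiate u down to 0, integrate dv up.

x**4*sin(2*x)/2 - 2*x**3*sin(2*x) + x**3*cos(2*x) - x**2*sin(2*x)/2 - 3*x**2*cos(2*x) + 5*x*sin(2*x)/2 - x*cos(2*x)/2 + 9*sin(2*x)/4 + 5*cos(2*x)/4 + C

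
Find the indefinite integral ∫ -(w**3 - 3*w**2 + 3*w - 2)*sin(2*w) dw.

Use integration by parts with u = w**3 - 3*w**2 + 3*w - 2, dv = -sin(2*w) dw, so v = cos(2*w)/2.
Apply parts 3 times (tabular method): alternate signs, differentiate u down to 0, integrate dv up.

w**3*cos(2*w)/2 - 3*w**2*sin(2*w)/4 - 3*w**2*cos(2*w)/2 + 3*w*sin(2*w)/2 + 3*w*cos(2*w)/4 - 3*sin(2*w)/8 - cos(2*w)/4 + C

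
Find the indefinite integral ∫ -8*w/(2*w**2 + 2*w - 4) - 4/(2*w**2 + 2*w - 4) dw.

-2*log(2*w**2 + 2*w - 4) + C

Let u = 2*w**2 + 2*w - 4, so du = (4*w + 2) dw.
Rewriting, the integral becomes -2·∫ 1/u du = -2·log(u).
Substituting back, u = 2*w**2 + 2*w - 4.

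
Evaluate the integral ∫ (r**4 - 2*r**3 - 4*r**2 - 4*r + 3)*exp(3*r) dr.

(27*r**4 - 90*r**3 - 18*r**2 - 96*r + 113)*exp(3*r)/81 + C

Use integration by parts with u = r**4 - 2*r**3 - 4*r**2 - 4*r + 3, dv = exp(3*r) dr, so v = exp(3*r)/3.
Apply parts 4 times (tabular method): alternate signs, differentiate u down to 0, integrate dv up.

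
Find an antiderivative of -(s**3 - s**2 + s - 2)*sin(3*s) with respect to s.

Use integration by parts with u = s**3 - s**2 + s - 2, dv = -sin(3*s) ds, so v = cos(3*s)/3.
Apply parts 3 times (tabular method): alternate signs, differentiate u down to 0, integrate dv up.

s**3*cos(3*s)/3 - s**2*sin(3*s)/3 - s**2*cos(3*s)/3 + 2*s*sin(3*s)/9 + s*cos(3*s)/9 - sin(3*s)/27 - 16*cos(3*s)/27 + C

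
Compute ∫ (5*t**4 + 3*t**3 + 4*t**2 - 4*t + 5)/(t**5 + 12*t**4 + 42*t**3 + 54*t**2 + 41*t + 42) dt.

17*log(t + 2)/5 - 377*log(t + 3)/40 + 2241*log(t + 7)/200 - 9*log(t**2 + 1)/100 - atan(t)/25 + C

Factor the denominator: (t + 2)*(t + 3)*(t + 7)*(t**2 + 1).
Partial-fraction decomposition: -(9*t + 2)/(50*(t**2 + 1)) + 2241/(200*(t + 7)) - 377/(40*(t + 3)) + 17/(5*(t + 2)).
Integrate each term; A/(t−a) gives A·log|t−a|; the (Bt+D)/(t²+p²) term gives a log and an atan.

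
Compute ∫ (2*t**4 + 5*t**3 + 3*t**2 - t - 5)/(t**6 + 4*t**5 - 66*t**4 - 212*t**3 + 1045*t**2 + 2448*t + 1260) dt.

Factor the denominator: (t - 6)*(t - 5)*(t + 1)**2*(t + 6)*(t + 7).
Partial-fraction decomposition: -809/(1404*(t + 7)) + 1621/(3300*(t + 6)) + 2/(11025*(t + 1)) - 1/(315*(t + 1)**2) - 485/(1188*(t - 5)) + 3769/(7644*(t - 6)).
Integrate each term; A/(t−a) gives A·log|t−a|; A/(t−a)² gives −A/(t−a).

3769*log(t - 6)/7644 - 485*log(t - 5)/1188 + 2*log(t + 1)/11025 + 1621*log(t + 6)/3300 - 809*log(t + 7)/1404 + 1/(315*t + 315) + C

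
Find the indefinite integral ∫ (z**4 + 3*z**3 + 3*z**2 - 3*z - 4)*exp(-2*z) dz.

Use integration by parts with u = z**4 + 3*z**3 + 3*z**2 - 3*z - 4, dv = exp(-2*z) dz, so v = -exp(-2*z)/2.
Apply parts 4 times (tabular method): alternate signs, differentiate u down to 0, integrate dv up.

(-4*z**4 - 20*z**3 - 42*z**2 - 30*z + 1)*exp(-2*z)/8 + C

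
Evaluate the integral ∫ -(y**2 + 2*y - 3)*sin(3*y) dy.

Use integration by parts with u = y**2 + 2*y - 3, dv = -sin(3*y) dy, so v = cos(3*y)/3.
Apply parts 2 times (tabular method): alternate signs, differentiate u down to 0, integrate dv up.

y**2*cos(3*y)/3 - 2*y*sin(3*y)/9 + 2*y*cos(3*y)/3 - 2*sin(3*y)/9 - 29*cos(3*y)/27 + C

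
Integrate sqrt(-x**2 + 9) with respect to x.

Substitute x = 3·sin(θ), so dx = 3·cos(θ) dθ and the radical becomes sqrt(-x**2 + 9) = 3·cos(θ) by the Pythagorean identity.
Integrate the resulting trig expression in θ, then back-substitute θ = asin(x/3), sin(θ) = x/3, cos(θ) = sqrt(-x**2 + 9)/3 (absorbing any constant into C).

x*sqrt(-x**2 + 9)/2 + 9*asin(x/3)/2 + C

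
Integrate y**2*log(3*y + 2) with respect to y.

y**3*log(3*y + 2)/3 - y**3/9 + y**2/9 - 4*y/27 + 8*log(3*y + 2)/81 + C

Use integration by parts with u = log(3*y + 2), dv = y**2 dy.
Then du = 3/(3*y + 2) dy and v = y**3/3.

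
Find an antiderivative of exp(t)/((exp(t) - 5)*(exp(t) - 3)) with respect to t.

Let u = e^t, du = e^t dt.
The integral becomes ∫ du/((u-5)(u-3)); decompose into partial fractions.

log(exp(t) - 5)/2 - log(exp(t) - 3)/2 + C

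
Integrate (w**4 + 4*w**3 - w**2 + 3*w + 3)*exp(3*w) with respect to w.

(27*w**4 + 72*w**3 - 99*w**2 + 147*w + 32)*exp(3*w)/81 + C

Use integration by parts with u = w**4 + 4*w**3 - w**2 + 3*w + 3, dv = exp(3*w) dw, so v = exp(3*w)/3.
Apply parts 4 times (tabular method): alternate signs, differentiate u down to 0, integrate dv up.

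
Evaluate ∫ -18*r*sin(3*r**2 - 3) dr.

Let u = 3*r**2 - 3, so du = (6*r) dr.
Rewriting, the integral becomes -3·∫ sin(u) du = -3·-cos(u).
Substituting back, u = 3*r**2 - 3.

3*cos(3*r**2 - 3) + C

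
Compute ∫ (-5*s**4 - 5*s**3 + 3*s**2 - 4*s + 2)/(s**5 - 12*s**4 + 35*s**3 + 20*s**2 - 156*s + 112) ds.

Factor the denominator: (s - 7)*(s - 4)*(s - 2)*(s - 1)*(s + 2).
Partial-fraction decomposition: -1/(36*(s + 2)) + 1/(6*(s - 1)) - 57/(20*(s - 2)) + 29/(2*(s - 4)) - 1511/(90*(s - 7)).
Integrate each term: A/(s−a) contributes A·log|s−a|.

-1511*log(s - 7)/90 + 29*log(s - 4)/2 - 57*log(s - 2)/20 + log(s - 1)/6 - log(s + 2)/36 + C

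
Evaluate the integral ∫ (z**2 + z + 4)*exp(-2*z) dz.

Use integration by parts with u = z**2 + z + 4, dv = exp(-2*z) dz, so v = -exp(-2*z)/2.
Apply parts 2 times (tabular method): alternate signs, differentiate u down to 0, integrate dv up.

(-z**2 - 2*z - 5)*exp(-2*z)/2 + C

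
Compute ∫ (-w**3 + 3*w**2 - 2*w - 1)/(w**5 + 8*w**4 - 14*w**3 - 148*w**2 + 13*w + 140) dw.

-5*log(w - 4)/297 + log(w - 1)/288 + log(w + 1)/48 - 209*log(w + 5)/432 + 503*log(w + 7)/1056 + C

Factor the denominator: (w - 4)*(w - 1)*(w + 1)*(w + 5)*(w + 7).
Partial-fraction decomposition: 503/(1056*(w + 7)) - 209/(432*(w + 5)) + 1/(48*(w + 1)) + 1/(288*(w - 1)) - 5/(297*(w - 4)).
Integrate each term: A/(w−a) contributes A·log|w−a|.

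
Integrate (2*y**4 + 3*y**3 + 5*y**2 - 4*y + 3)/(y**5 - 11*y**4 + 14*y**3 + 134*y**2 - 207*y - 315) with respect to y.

Factor the denominator: (y - 7)*(y - 5)*(y - 3)*(y + 1)*(y + 3).
Partial-fraction decomposition: 47/(320*(y + 3)) - 11/(384*(y + 1)) + 93/(64*(y - 3)) - 1733/(192*(y - 5)) + 6051/(640*(y - 7)).
Integrate each term: A/(y−a) contributes A·log|y−a|.

6051*log(y - 7)/640 - 1733*log(y - 5)/192 + 93*log(y - 3)/64 - 11*log(y + 1)/384 + 47*log(y + 3)/320 + C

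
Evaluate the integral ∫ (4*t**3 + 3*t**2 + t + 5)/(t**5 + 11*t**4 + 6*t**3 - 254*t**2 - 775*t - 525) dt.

Factor the denominator: (t - 5)*(t + 1)*(t + 3)*(t + 5)*(t + 7).
Partial-fraction decomposition: -409/(192*(t + 7)) + 85/(32*(t + 5)) - 79/(128*(t + 3)) - 1/(96*(t + 1)) + 13/(128*(t - 5)).
Integrate each term: A/(t−a) contributes A·log|t−a|.

13*log(t - 5)/128 - log(t + 1)/96 - 79*log(t + 3)/128 + 85*log(t + 5)/32 - 409*log(t + 7)/192 + C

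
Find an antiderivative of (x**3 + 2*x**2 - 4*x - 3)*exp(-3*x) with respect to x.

Use integration by parts with u = x**3 + 2*x**2 - 4*x - 3, dv = exp(-3*x) dx, so v = -exp(-3*x)/3.
Apply parts 3 times (tabular method): alternate signs, differentiate u down to 0, integrate dv up.

(-3*x**3 - 9*x**2 + 6*x + 11)*exp(-3*x)/9 + C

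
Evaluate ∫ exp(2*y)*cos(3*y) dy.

3*exp(2*y)*sin(3*y)/13 + 2*exp(2*y)*cos(3*y)/13 + C

Let I denote the integral. Integrate by parts with u = cos(3*y), dv = exp(2*y) dy, so v = exp(2*y)/2: I = exp(2*y)*cos(3*y)/2 + (3/2)·∫ exp(2*y)*sin(3*y) dy.
Apply parts again with u = sin(3*y), dv = exp(2*y) dy: ∫ exp(2*y)*sin(3*y) dy = exp(2*y)*sin(3*y)/2 − (3/2)·I. Substituting back brings back I: I = 3*exp(2*y)*sin(3*y)/4 + exp(2*y)*cos(3*y)/2 − (9/4)·I.
Solving for I: (1 + 9/4)·I equals the remaining terms, so I = (4/13)·(3*exp(2*y)*sin(3*y)/4 + exp(2*y)*cos(3*y)/2).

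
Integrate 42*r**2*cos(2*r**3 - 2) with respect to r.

Let u = 2*r**3 - 2, so du = (6*r**2) dr.
Rewriting, the integral becomes 7·∫ cos(u) du = 7·sin(u).
Substituting back, u = 2*r**3 - 2.

7*sin(2*r**3 - 2) + C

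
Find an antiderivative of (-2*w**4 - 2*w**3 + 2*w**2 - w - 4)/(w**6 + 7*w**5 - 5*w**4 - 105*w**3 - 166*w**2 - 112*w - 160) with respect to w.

Factor the denominator: (w - 4)*(w + 2)*(w + 4)*(w + 5)*(w**2 + 1).
Partial-fraction decomposition: -(w - 1)/(34*(w**2 + 1)) + 73/(54*(w + 5)) - 22/(17*(w + 4)) + 1/(18*(w + 2)) - 77/(918*(w - 4)).
Integrate each term; A/(w−a) gives A·log|w−a|; the (Bw+D)/(w²+p²) term gives a log and an atan.

-77*log(w - 4)/918 + log(w + 2)/18 - 22*log(w + 4)/17 + 73*log(w + 5)/54 - log(w**2 + 1)/68 + atan(w)/34 + C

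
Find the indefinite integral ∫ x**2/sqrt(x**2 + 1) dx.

x*sqrt(x**2 + 1)/2 - log(x + sqrt(x**2 + 1))/2 + C

Substitute x = tan(θ), so dx = sec(θ)^2 dθ and the radical becomes sqrt(x**2 + 1) = sec(θ) by the Pythagorean identity.
Integrate the resulting trig expression in θ, then back-substitute tan(θ) = x, sec(θ) = sqrt(x**2 + 1) (absorbing any constant into C).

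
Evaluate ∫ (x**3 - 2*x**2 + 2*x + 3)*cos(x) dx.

Use integration by parts with u = x**3 - 2*x**2 + 2*x + 3, dv = cos(x) dx, so v = sin(x).
Apply parts 3 times (tabular method): alternate signs, differentiate u down to 0, integrate dv up.

x**3*sin(x) - 2*x**2*sin(x) + 3*x**2*cos(x) - 4*x*sin(x) - 4*x*cos(x) + 7*sin(x) - 4*cos(x) + C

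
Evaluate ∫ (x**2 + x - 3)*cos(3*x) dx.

Use integration by parts with u = x**2 + x - 3, dv = cos(3*x) dx, so v = sin(3*x)/3.
Apply parts 2 times (tabular method): alternate signs, differentiate u down to 0, integrate dv up.

x**2*sin(3*x)/3 + x*sin(3*x)/3 + 2*x*cos(3*x)/9 - 29*sin(3*x)/27 + cos(3*x)/9 + C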